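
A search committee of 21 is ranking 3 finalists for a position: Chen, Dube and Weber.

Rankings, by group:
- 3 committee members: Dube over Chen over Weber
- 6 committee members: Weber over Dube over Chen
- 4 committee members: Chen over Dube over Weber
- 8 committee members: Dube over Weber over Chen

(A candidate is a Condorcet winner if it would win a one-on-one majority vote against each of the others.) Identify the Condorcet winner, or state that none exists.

Dube

Check each pair by majority over 21 ballots:
Chen vs Dube: Chen preferred on 4 ballots; Dube wins 17–4.
Chen vs Weber: Weber, 14–7.
Dube vs Weber: Dube is ranked higher on 3+4+8 = 15 ballots, Weber on 6. Dube wins 15–6.
Only Dube has no losses; Dube is the Condorcet winner.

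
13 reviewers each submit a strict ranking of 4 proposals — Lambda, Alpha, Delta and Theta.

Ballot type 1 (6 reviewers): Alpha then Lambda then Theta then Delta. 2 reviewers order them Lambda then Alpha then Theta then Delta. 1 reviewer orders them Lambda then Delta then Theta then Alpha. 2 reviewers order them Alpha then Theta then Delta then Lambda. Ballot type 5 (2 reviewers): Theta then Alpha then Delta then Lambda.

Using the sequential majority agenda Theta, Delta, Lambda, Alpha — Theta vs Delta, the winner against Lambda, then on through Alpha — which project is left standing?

Round 1: Theta vs Delta — 12–1, Theta advances.
Round 2: Theta vs Lambda — 4–9, Lambda advances.
Round 3: Lambda vs Alpha — 3–10, Alpha advances.
Alpha survives the agenda.

Alpha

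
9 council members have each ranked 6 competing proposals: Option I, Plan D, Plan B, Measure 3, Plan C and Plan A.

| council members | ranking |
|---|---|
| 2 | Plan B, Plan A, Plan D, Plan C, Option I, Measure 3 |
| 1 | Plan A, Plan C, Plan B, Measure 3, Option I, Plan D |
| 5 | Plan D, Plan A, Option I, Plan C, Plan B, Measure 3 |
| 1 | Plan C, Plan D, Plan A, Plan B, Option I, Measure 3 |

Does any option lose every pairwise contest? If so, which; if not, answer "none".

Measure 3

Pairwise majorities:
Option I vs Plan D: Option I preferred on 1 ballot; Plan D wins 8–1.
Option I vs Plan B: 5 for Option I, 4 for Plan B — Option I by 5–4.
Option I vs Measure 3: 8 to 1, Option I.
Option I vs Plan C: Option I wins 5–4.
Option I vs Plan A: Option I is ranked higher on 0 ballots, Plan A on 9. Plan A wins 9–0.
Plan D vs Plan B: 5+1 = 6 for Plan D, 3 for Plan B — Plan D by 6–3.
Plan D vs Measure 3: Plan D preferred on 2+5+1 = 8 ballots; Plan D wins 8–1.
Plan D vs Plan C: Plan D wins 7–2.
Plan D vs Plan A: Plan D wins 6–3.
Plan B vs Measure 3: Plan B, 9–0.
Plan B vs Plan C: 2 to 7, Plan C.
Plan B–Plan A: Plan A 7–2.
Measure 3 vs Plan C: 0 to 9, Plan C.
Measure 3 vs Plan A: Plan A wins 9–0.
Plan C vs Plan A: Plan C preferred on 1 ballot; Plan A wins 8–1.
Only Measure 3 has no wins; Measure 3 is the Condorcet loser.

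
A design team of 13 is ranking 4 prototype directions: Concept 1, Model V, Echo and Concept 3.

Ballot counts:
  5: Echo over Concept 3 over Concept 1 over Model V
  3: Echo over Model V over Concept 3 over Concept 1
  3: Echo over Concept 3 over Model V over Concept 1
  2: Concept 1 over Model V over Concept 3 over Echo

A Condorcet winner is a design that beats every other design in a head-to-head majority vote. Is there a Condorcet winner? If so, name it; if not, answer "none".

Check each pair by majority over 13 ballots:
Concept 1 vs Model V: 5+2 = 7 for Concept 1, 6 for Model V — Concept 1 by 7–6.
Concept 1 vs Echo: Echo, 11–2.
Concept 1 vs Concept 3: Concept 1 preferred on 2 ballots; Concept 3 wins 11–2.
Model V vs Echo: Model V preferred on 2 ballots; Echo wins 11–2.
Model V vs Concept 3: 5 to 8, Concept 3.
Echo–Concept 3: Echo 11–2.
Echo defeats every rival head-to-head and is the Condorcet winner.

Echo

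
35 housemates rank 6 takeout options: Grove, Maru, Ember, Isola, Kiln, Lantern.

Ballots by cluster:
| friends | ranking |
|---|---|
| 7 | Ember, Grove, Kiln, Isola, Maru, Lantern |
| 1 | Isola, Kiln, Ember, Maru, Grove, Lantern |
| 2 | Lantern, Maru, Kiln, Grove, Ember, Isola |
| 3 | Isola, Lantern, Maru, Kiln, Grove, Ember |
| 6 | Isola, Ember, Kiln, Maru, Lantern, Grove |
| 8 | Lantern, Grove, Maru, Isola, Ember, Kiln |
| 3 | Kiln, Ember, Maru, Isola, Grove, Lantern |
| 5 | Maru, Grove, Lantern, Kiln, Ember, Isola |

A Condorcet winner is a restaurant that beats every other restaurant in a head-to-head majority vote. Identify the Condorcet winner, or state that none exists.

Maru

Head-to-head results (35 friends):
Grove vs Maru: Maru, 20–15.
Grove vs Ember: Grove wins 18–17.
Grove vs Isola: Grove wins 22–13.
Grove–Kiln: Grove 20–15.
Grove vs Lantern: Lantern wins 19–16.
Maru vs Ember: Maru, 18–17.
Maru vs Isola: Maru, 18–17.
Maru vs Kiln: Maru wins 18–17.
Maru–Lantern: Maru 22–13.
Ember vs Isola: Isola wins 18–17.
Ember vs Kiln: Ember, 21–14.
Ember–Lantern: Lantern 18–17.
Isola vs Kiln: Isola wins 18–17.
Isola vs Lantern: Isola, 20–15.
Kiln–Lantern: Lantern 18–17.
Maru beats each of Grove, Ember, Isola, Kiln, Lantern — Maru is the Condorcet winner.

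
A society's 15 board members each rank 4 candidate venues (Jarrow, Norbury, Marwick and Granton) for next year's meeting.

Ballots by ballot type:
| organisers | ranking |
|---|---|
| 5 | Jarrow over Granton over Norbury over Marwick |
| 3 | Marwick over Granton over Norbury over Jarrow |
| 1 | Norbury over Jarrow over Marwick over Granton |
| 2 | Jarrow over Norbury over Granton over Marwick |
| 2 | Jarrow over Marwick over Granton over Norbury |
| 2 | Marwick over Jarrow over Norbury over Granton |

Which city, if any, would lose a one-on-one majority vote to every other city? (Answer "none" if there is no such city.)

none

Head-to-head results (15 organisers):
Jarrow vs Norbury: Jarrow is ranked higher on 5+2+2+2 = 11 ballots, Norbury on 4. Jarrow wins 11–4.
Jarrow vs Marwick: Jarrow preferred on 5+1+2+2 = 10 ballots; Jarrow wins 10–5.
Jarrow vs Granton: Jarrow preferred on 5+1+2+2+2 = 12 ballots; Jarrow wins 12–3.
Norbury–Marwick: Norbury 8–7.
Norbury vs Granton: 5 to 10, Granton.
Marwick vs Granton: Marwick is ranked higher on 3+1+2+2 = 8 ballots, Granton on 7. Marwick wins 8–7.
Each city has at least one pairwise win (Jarrow beats Norbury; Norbury beats Marwick; Marwick beats Granton; Granton beats Norbury) — no Condorcet loser.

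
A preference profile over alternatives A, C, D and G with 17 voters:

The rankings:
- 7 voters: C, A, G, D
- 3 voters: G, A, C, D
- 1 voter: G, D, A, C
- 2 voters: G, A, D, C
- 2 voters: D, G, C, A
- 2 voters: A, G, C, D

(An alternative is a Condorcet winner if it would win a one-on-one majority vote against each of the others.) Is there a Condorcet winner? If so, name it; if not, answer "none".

Pairwise majorities:
A vs C: A is ranked higher on 3+1+2+2 = 8 ballots, C on 9. C wins 9–8.
A vs D: A preferred on 7+3+2+2 = 14 ballots; A wins 14–3.
A vs G: 9 to 8, A.
C vs D: C is ranked higher on 7+3+2 = 12 ballots, D on 5. C wins 12–5.
C vs G: 7 to 10, G.
D vs G: D preferred on 2 ballots; G wins 15–2.
Each alternative drops at least one matchup (A loses to C; C loses to G; D loses to A; G loses to A); the cycle A beats G beats C beats A rules out a Condorcet winner.

none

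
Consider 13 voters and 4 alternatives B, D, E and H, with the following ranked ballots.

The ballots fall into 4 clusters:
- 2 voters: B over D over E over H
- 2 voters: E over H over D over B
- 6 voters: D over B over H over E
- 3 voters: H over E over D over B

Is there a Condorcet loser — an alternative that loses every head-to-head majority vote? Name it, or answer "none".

E

Head-to-head results (13 voters):
B vs D: 2 for B, 11 for D — D by 11–2.
B vs E: B, 8–5.
B vs H: B wins 8–5.
D–E: D 8–5.
D vs H: D wins 8–5.
E vs H: H wins 9–4.
E loses to every other alternative — it is the Condorcet loser.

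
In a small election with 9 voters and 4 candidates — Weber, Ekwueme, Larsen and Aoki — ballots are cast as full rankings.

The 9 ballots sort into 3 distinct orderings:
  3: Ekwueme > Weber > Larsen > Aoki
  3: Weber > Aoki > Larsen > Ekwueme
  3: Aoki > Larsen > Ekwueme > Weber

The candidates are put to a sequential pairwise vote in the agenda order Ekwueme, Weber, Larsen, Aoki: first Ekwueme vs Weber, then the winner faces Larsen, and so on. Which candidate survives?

Aoki

Round 1: Ekwueme vs Weber — 6–3, Ekwueme advances.
Round 2: Ekwueme vs Larsen — 3–6, Larsen advances.
Round 3: Larsen vs Aoki — 3–6, Aoki advances.
Aoki survives the agenda.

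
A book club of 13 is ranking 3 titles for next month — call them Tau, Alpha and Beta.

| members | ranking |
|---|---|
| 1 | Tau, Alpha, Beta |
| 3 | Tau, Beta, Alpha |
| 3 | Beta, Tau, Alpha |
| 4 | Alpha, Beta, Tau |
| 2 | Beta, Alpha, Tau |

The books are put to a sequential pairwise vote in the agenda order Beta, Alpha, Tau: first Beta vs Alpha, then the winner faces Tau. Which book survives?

Beta

Round 1: Beta vs Alpha — 8–5, Beta advances.
Round 2: Beta vs Tau — 9–4, Beta advances.
The agenda winner is Beta.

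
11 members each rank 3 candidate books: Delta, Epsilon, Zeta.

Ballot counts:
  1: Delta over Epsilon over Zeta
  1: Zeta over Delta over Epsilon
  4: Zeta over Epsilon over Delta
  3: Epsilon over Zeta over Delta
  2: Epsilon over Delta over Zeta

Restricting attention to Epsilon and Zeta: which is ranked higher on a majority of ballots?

Ballots ranking Epsilon above Zeta: 1 + 3 + 2 = 6.
Ballots ranking Zeta above Epsilon: 11 − 6 = 5.
Epsilon wins the head-to-head 6–5.

Epsilon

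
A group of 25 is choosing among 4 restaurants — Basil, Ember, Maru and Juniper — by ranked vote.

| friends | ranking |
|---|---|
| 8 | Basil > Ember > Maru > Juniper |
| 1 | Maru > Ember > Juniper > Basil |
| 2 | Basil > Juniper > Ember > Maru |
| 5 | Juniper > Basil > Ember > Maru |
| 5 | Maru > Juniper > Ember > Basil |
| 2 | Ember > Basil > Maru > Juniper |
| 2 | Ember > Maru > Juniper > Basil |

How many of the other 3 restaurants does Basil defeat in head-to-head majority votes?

Basil against each rival (25 friends):
Basil vs Ember: Basil, 15–10.
Basil–Maru: Basil 17–8.
Basil vs Juniper: Juniper, 13–12.
Basil beats Ember, Maru; loses to Juniper — 2 pairwise wins.

2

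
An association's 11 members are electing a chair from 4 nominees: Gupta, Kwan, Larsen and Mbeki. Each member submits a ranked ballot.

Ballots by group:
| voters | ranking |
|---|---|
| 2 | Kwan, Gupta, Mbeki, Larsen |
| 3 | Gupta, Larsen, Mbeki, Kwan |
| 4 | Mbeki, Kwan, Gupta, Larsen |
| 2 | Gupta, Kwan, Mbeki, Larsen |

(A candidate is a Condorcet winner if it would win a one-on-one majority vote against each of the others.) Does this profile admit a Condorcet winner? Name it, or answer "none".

Pairwise majorities:
Gupta vs Kwan: 5 to 6, Kwan.
Gupta vs Larsen: Gupta is ranked higher on 2+3+4+2 = 11 ballots, Larsen on 0. Gupta wins 11–0.
Gupta vs Mbeki: Gupta preferred on 2+3+2 = 7 ballots; Gupta wins 7–4.
Kwan vs Larsen: 8 to 3, Kwan.
Kwan vs Mbeki: Kwan preferred on 2+2 = 4 ballots; Mbeki wins 7–4.
Larsen vs Mbeki: 3 to 8, Mbeki.
No candidate is unbeaten: Gupta loses to Kwan; Kwan loses to Mbeki; Larsen loses to Gupta; Mbeki loses to Gupta. In particular Gupta > Mbeki > Kwan > Gupta is a majority cycle — no Condorcet winner exists.

none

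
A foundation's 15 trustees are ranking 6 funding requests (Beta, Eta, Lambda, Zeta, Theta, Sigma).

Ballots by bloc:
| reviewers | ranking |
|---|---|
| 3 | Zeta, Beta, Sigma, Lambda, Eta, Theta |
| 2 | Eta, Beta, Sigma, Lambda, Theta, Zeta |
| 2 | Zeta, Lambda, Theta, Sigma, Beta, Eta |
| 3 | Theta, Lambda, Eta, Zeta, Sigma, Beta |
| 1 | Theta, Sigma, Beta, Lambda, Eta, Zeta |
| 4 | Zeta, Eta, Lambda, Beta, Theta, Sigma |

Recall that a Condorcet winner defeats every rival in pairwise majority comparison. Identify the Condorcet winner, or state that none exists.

Check each pair by majority over 15 ballots:
Beta vs Eta: 3+2+1 = 6 for Beta, 9 for Eta — Eta by 9–6.
Beta vs Lambda: Beta is ranked higher on 3+2+1 = 6 ballots, Lambda on 9. Lambda wins 9–6.
Beta vs Zeta: 3 to 12, Zeta.
Beta vs Theta: 9 to 6, Beta.
Beta vs Sigma: Beta is ranked higher on 3+2+4 = 9 ballots, Sigma on 6. Beta wins 9–6.
Eta vs Lambda: Eta is ranked higher on 2+4 = 6 ballots, Lambda on 9. Lambda wins 9–6.
Eta vs Zeta: Eta is ranked higher on 2+3+1 = 6 ballots, Zeta on 9. Zeta wins 9–6.
Eta vs Theta: 9 to 6, Eta.
Eta vs Sigma: 2+3+4 = 9 for Eta, 6 for Sigma — Eta by 9–6.
Lambda vs Zeta: Zeta wins 9–6.
Lambda vs Theta: Lambda is ranked higher on 3+2+2+4 = 11 ballots, Theta on 4. Lambda wins 11–4.
Lambda vs Sigma: Lambda is ranked higher on 2+3+4 = 9 ballots, Sigma on 6. Lambda wins 9–6.
Zeta–Theta: Zeta 9–6.
Zeta vs Sigma: Zeta, 12–3.
Theta vs Sigma: Theta, 10–5.
Zeta beats each of Beta, Eta, Lambda, Theta, Sigma — Zeta is the Condorcet winner.

Zeta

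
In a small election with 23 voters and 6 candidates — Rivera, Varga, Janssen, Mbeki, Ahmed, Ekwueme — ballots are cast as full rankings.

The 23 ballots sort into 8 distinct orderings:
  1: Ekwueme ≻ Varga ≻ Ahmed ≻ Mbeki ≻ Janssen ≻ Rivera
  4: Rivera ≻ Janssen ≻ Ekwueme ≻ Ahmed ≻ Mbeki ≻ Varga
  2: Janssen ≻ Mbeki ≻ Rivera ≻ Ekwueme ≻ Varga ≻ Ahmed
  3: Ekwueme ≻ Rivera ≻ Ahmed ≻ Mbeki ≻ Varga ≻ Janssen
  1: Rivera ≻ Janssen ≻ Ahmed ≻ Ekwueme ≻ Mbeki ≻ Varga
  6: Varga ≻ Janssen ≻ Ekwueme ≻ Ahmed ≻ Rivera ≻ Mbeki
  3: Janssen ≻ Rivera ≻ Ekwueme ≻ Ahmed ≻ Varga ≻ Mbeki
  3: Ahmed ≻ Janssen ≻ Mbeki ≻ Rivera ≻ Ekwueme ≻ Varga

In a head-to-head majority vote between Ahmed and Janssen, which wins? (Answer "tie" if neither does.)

Janssen

Ballots ranking Ahmed above Janssen: 1 + 3 + 3 = 7.
Ballots ranking Janssen above Ahmed: 23 − 7 = 16.
Janssen wins the head-to-head 16–7.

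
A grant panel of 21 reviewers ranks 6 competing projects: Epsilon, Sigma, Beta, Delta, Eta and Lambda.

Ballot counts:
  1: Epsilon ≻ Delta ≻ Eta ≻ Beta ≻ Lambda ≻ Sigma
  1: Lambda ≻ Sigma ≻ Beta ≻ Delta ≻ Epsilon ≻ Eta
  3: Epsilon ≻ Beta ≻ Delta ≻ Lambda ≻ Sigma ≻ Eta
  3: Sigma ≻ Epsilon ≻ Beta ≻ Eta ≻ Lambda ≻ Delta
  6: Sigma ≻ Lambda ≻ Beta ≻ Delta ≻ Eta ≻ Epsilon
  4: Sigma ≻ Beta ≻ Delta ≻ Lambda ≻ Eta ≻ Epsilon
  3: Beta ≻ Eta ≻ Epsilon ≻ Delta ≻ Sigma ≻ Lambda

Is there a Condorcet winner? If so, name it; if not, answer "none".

Check each pair by majority over 21 ballots:
Epsilon vs Sigma: 7 to 14, Sigma.
Epsilon vs Beta: Epsilon is ranked higher on 1+3+3 = 7 ballots, Beta on 14. Beta wins 14–7.
Epsilon vs Delta: Epsilon is ranked higher on 1+3+3+3 = 10 ballots, Delta on 11. Delta wins 11–10.
Epsilon vs Eta: Epsilon is ranked higher on 1+1+3+3 = 8 ballots, Eta on 13. Eta wins 13–8.
Epsilon vs Lambda: Epsilon is ranked higher on 1+3+3+3 = 10 ballots, Lambda on 11. Lambda wins 11–10.
Sigma vs Beta: Sigma is ranked higher on 1+3+6+4 = 14 ballots, Beta on 7. Sigma wins 14–7.
Sigma vs Delta: 14 to 7, Sigma.
Sigma vs Eta: 17 to 4, Sigma.
Sigma vs Lambda: 3+6+4+3 = 16 for Sigma, 5 for Lambda — Sigma by 16–5.
Beta vs Delta: 1+3+3+6+4+3 = 20 for Beta, 1 for Delta — Beta by 20–1.
Beta vs Eta: 20 to 1, Beta.
Beta vs Lambda: Beta preferred on 1+3+3+4+3 = 14 ballots; Beta wins 14–7.
Delta vs Eta: 1+1+3+6+4 = 15 for Delta, 6 for Eta — Delta by 15–6.
Delta vs Lambda: Delta preferred on 1+3+4+3 = 11 ballots; Delta wins 11–10.
Eta vs Lambda: 7 to 14, Lambda.
Sigma beats each of Epsilon, Beta, Delta, Eta, Lambda — Sigma is the Condorcet winner.

Sigma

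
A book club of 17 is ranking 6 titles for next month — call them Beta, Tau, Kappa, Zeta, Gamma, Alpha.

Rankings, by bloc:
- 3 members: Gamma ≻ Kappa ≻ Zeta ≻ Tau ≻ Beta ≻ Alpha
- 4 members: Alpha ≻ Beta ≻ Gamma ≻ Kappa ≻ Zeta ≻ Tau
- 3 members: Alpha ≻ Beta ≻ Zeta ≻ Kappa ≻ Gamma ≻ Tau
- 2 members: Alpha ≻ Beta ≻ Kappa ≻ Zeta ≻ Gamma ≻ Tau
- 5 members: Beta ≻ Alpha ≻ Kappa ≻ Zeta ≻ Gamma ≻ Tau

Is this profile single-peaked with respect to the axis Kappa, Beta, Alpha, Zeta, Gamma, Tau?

no

Axis positions: Kappa=1, Beta=2, Alpha=3, Zeta=4, Gamma=5, Tau=6.
Bloc 1: ranking walks positions 5-1-4-6-2-3; Kappa is ranked above Zeta even though Zeta lies between Kappa and the peak Gamma on the axis — preferences dip and rise again. Not single-peaked.
Bloc 2: ranking walks positions 3-2-5-1-4-6; Gamma is ranked above Zeta even though Zeta lies between Gamma and the peak Alpha on the axis — preferences dip and rise again. Not single-peaked.
Bloc 3 (peak Alpha at position 3): ranking walks positions 3-2-4-1-5-6, expanding outward from the peak — single-peaked.
Bloc 4 (peak Alpha at position 3): ranking walks positions 3-2-1-4-5-6, expanding outward from the peak — single-peaked.
Bloc 5 (peak Beta at position 2): ranking walks positions 2-3-1-4-5-6, expanding outward from the peak — single-peaked.
Bloc 1 violates single-peakedness, so the profile is not single-peaked on this axis.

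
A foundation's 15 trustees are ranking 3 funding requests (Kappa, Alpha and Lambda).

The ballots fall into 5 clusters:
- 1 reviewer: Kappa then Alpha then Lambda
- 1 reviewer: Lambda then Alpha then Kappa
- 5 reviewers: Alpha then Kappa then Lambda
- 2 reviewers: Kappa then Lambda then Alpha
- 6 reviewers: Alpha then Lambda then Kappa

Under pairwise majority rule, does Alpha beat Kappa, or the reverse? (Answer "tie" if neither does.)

Ballots ranking Alpha above Kappa: 1 + 5 + 6 = 12.
Ballots ranking Kappa above Alpha: 15 − 12 = 3.
Alpha wins the head-to-head 12–3.

Alpha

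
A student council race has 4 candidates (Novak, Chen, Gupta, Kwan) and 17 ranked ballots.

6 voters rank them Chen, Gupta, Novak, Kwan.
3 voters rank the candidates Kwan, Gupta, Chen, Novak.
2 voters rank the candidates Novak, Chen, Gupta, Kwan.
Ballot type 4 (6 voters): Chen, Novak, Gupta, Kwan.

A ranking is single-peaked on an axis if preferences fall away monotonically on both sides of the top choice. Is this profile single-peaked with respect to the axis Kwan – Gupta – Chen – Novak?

Axis positions: Kwan=1, Gupta=2, Chen=3, Novak=4.
Ballot type 1 (peak Chen at position 3): ranking walks positions 3-2-4-1, expanding outward from the peak — single-peaked.
Ballot type 2 (peak Kwan at position 1): ranking walks positions 1-2-3-4, expanding outward from the peak — single-peaked.
Ballot type 3 (peak Novak at position 4): ranking walks positions 4-3-2-1, expanding outward from the peak — single-peaked.
Ballot type 4 (peak Chen at position 3): ranking walks positions 3-4-2-1, expanding outward from the peak — single-peaked.
Every ranking is single-peaked on this axis.

yes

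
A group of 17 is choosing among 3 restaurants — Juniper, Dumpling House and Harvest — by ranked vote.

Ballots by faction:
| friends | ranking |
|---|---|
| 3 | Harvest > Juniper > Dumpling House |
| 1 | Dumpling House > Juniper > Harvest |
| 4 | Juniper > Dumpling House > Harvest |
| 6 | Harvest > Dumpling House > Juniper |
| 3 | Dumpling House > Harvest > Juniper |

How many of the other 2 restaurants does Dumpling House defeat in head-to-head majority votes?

1

Dumpling House against each rival (17 friends):
Dumpling House vs Juniper: Dumpling House, 10–7.
Dumpling House vs Harvest: 8 to 9, Harvest.
Dumpling House beats Juniper; loses to Harvest — 1 pairwise win.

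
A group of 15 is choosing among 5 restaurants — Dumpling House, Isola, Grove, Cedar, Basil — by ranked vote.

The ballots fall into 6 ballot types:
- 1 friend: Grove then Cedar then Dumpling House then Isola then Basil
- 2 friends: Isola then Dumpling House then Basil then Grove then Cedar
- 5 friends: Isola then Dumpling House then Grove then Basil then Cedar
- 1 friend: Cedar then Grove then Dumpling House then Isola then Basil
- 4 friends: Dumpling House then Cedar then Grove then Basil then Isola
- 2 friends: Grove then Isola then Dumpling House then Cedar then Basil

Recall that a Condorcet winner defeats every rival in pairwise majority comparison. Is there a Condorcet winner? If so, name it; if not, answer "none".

Pairwise majorities:
Dumpling House–Isola: Isola 9–6.
Dumpling House–Grove: Dumpling House 11–4.
Dumpling House vs Cedar: Dumpling House, 13–2.
Dumpling House–Basil: Dumpling House 15–0.
Isola–Grove: Grove 8–7.
Isola vs Cedar: Isola, 9–6.
Isola vs Basil: Isola, 11–4.
Grove–Cedar: Grove 10–5.
Grove–Basil: Grove 13–2.
Cedar vs Basil: Cedar, 8–7.
Every restaurant loses at least once (Dumpling House loses to Isola; Isola loses to Grove; Grove loses to Dumpling House; Cedar loses to Dumpling House; Basil loses to Dumpling House). The majority relation contains the cycle Dumpling House > Grove > Isola > Dumpling House, so there is no Condorcet winner.

none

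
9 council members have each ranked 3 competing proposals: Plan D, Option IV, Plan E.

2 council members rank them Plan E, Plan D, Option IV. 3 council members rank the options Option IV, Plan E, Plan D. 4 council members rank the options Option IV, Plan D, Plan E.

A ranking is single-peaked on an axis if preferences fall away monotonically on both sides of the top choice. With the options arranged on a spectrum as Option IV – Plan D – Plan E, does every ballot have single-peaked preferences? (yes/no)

Axis positions: Option IV=1, Plan D=2, Plan E=3.
Cluster 1 (peak Plan E at position 3): ranking walks positions 3-2-1, expanding outward from the peak — single-peaked.
Cluster 2: ranking walks positions 1-3-2; Plan E is ranked above Plan D even though Plan D lies between Plan E and the peak Option IV on the axis — preferences dip and rise again. Not single-peaked.
Cluster 3 (peak Option IV at position 1): ranking walks positions 1-2-3, expanding outward from the peak — single-peaked.
Cluster 2 violates single-peakedness, so the profile is not single-peaked on this axis.

no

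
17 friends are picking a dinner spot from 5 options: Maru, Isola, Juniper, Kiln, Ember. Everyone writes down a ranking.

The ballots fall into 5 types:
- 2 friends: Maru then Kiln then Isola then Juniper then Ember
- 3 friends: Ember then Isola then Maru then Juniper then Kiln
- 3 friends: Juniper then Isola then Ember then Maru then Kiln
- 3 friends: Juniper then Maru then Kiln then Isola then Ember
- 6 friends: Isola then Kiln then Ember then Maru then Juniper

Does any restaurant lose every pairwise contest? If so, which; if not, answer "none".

Head-to-head results (17 friends):
Maru vs Isola: 2+3 = 5 for Maru, 12 for Isola — Isola by 12–5.
Maru vs Juniper: Maru preferred on 2+3+6 = 11 ballots; Maru wins 11–6.
Maru vs Kiln: Maru, 11–6.
Maru vs Ember: Maru is ranked higher on 2+3 = 5 ballots, Ember on 12. Ember wins 12–5.
Isola vs Juniper: 11 to 6, Isola.
Isola–Kiln: Isola 12–5.
Isola vs Ember: Isola preferred on 2+3+3+6 = 14 ballots; Isola wins 14–3.
Juniper vs Kiln: Juniper is ranked higher on 3+3+3 = 9 ballots, Kiln on 8. Juniper wins 9–8.
Juniper vs Ember: 2+3+3 = 8 for Juniper, 9 for Ember — Ember by 9–8.
Kiln vs Ember: Kiln is ranked higher on 2+3+6 = 11 ballots, Ember on 6. Kiln wins 11–6.
Every restaurant wins at least one matchup (Maru beats Juniper; Isola beats Maru; Juniper beats Kiln; Kiln beats Ember; Ember beats Maru), so there is no Condorcet loser.

none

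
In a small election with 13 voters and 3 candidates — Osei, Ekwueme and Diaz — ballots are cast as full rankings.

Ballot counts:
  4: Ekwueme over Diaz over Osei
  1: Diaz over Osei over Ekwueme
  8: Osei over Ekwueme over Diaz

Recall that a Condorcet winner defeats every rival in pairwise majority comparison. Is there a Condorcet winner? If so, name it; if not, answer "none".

Osei

Pairwise majorities:
Osei vs Ekwueme: 9 to 4, Osei.
Osei vs Diaz: Osei is ranked higher on 8 ballots, Diaz on 5. Osei wins 8–5.
Ekwueme vs Diaz: 12 to 1, Ekwueme.
Osei defeats every rival head-to-head and is the Condorcet winner.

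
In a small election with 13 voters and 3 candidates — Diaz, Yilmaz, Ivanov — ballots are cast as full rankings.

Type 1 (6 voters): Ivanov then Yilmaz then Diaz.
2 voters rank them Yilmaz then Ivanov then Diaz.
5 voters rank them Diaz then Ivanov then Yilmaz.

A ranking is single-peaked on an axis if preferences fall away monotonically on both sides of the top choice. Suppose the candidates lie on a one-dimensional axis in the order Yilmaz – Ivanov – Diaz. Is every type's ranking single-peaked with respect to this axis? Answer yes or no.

yes

Axis positions: Yilmaz=1, Ivanov=2, Diaz=3.
Type 1 (peak Ivanov at position 2): ranking walks positions 2-1-3, expanding outward from the peak — single-peaked.
Type 2 (peak Yilmaz at position 1): ranking walks positions 1-2-3, expanding outward from the peak — single-peaked.
Type 3 (peak Diaz at position 3): ranking walks positions 3-2-1, expanding outward from the peak — single-peaked.
Every ranking is single-peaked on this axis.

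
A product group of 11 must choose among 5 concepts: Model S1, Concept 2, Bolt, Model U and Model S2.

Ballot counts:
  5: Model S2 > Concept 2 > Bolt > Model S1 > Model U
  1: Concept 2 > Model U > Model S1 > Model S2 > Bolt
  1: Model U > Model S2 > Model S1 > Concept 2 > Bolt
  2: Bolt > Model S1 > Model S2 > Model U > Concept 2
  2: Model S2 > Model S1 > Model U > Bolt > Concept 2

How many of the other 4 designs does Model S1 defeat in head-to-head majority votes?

Model S1 against each rival (11 engineers):
Model S1 vs Concept 2: Concept 2, 6–5.
Model S1 vs Bolt: Bolt, 7–4.
Model S1 vs Model U: Model S1 preferred on 5+2+2 = 9 ballots; Model S1 wins 9–2.
Model S1–Model S2: Model S2 8–3.
Model S1 beats Model U; loses to Concept 2, Bolt, Model S2 — 1 pairwise win.

1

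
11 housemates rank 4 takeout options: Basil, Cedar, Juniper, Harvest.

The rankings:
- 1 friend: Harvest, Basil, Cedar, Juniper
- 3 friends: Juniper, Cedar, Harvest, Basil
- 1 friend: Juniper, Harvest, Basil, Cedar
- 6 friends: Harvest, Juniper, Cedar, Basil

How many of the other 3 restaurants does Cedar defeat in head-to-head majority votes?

Cedar against each rival (11 friends):
Cedar vs Basil: 3+6 = 9 for Cedar, 2 for Basil — Cedar by 9–2.
Cedar vs Juniper: Cedar preferred on 1 ballot; Juniper wins 10–1.
Cedar vs Harvest: 3 for Cedar, 8 for Harvest — Harvest by 8–3.
Cedar beats Basil; loses to Juniper, Harvest — 1 pairwise win.

1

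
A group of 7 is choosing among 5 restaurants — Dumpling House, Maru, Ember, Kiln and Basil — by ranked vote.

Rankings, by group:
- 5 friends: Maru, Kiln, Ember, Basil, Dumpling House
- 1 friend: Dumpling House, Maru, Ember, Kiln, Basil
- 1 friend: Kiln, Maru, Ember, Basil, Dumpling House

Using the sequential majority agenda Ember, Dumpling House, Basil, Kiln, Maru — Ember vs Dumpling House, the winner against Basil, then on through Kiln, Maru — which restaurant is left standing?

Round 1: Ember vs Dumpling House — 6–1, Ember advances.
Round 2: Ember vs Basil — 7–0, Ember advances.
Round 3: Ember vs Kiln — 1–6, Kiln advances.
Round 4: Kiln vs Maru — 1–6, Maru advances.
The agenda winner is Maru.

Maru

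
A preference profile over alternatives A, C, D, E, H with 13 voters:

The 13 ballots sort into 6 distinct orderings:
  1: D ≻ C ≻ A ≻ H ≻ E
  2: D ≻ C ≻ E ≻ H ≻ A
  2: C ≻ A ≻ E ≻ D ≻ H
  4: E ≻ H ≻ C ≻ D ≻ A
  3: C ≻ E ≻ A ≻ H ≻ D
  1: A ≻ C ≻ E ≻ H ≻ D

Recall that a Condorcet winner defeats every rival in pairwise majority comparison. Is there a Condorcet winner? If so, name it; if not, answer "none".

C

Pairwise majorities:
A vs C: C, 12–1.
A vs D: 2+3+1 = 6 for A, 7 for D — D by 7–6.
A vs E: E, 9–4.
A–H: A 7–6.
C vs D: C wins 10–3.
C–E: C 9–4.
C vs H: 9 to 4, C.
D–E: E 10–3.
D–H: H 8–5.
E vs H: 12 to 1, E.
C beats each of A, D, E, H — C is the Condorcet winner.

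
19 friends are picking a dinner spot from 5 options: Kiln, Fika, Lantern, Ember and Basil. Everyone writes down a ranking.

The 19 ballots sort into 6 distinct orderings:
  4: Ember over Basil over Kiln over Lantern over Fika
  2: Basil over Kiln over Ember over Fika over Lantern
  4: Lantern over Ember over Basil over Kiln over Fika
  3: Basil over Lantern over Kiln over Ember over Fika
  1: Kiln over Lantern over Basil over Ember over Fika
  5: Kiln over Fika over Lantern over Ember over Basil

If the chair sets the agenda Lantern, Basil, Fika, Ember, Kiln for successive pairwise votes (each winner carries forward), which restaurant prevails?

Kiln

Round 1: Lantern vs Basil — 10–9, Lantern advances.
Round 2: Lantern vs Fika — 12–7, Lantern advances.
Round 3: Lantern vs Ember — 13–6, Lantern advances.
Round 4: Lantern vs Kiln — 7–12, Kiln advances.
The agenda winner is Kiln.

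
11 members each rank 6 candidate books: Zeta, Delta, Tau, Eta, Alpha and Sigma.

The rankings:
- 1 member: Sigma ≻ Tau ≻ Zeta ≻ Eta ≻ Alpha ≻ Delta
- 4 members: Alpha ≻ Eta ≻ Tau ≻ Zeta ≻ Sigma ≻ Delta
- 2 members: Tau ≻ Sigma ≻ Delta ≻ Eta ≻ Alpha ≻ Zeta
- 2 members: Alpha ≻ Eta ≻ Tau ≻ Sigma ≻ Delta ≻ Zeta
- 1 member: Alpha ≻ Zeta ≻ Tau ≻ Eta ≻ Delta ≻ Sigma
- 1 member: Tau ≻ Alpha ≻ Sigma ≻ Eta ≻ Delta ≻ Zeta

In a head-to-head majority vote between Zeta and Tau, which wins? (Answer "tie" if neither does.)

Tau

Ballots ranking Zeta above Tau: 1.
Ballots ranking Tau above Zeta: 11 − 1 = 10.
Tau wins the head-to-head 10–1.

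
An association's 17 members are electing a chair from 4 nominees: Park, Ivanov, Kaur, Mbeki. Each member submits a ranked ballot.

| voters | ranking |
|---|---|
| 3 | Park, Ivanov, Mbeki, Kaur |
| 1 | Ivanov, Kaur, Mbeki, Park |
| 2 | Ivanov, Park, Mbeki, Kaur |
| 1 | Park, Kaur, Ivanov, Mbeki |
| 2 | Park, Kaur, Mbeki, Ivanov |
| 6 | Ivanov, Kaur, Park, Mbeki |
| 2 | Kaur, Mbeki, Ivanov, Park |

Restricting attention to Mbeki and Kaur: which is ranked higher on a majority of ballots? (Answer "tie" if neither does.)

Kaur

Ballots ranking Mbeki above Kaur: 3 + 2 = 5.
Ballots ranking Kaur above Mbeki: 17 − 5 = 12.
Kaur wins the head-to-head 12–5.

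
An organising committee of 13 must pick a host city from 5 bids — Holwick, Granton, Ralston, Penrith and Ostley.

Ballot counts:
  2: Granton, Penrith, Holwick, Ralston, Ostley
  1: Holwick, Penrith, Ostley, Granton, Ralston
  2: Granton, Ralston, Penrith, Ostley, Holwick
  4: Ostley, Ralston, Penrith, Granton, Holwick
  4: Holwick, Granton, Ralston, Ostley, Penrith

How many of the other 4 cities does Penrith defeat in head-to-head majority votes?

1

Penrith against each rival (13 organisers):
Penrith–Holwick: Penrith 8–5.
Penrith vs Granton: Granton, 8–5.
Penrith vs Ralston: 3 to 10, Ralston.
Penrith vs Ostley: 5 to 8, Ostley.
Penrith beats Holwick; loses to Granton, Ralston, Ostley — 1 pairwise win.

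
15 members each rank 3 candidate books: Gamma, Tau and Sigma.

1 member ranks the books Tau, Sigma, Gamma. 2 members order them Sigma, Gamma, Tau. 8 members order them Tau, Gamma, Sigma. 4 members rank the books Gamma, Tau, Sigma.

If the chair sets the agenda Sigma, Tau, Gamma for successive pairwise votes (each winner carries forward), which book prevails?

Round 1: Sigma vs Tau — 2–13, Tau advances.
Round 2: Tau vs Gamma — 9–6, Tau advances.
Tau survives the agenda.

Tau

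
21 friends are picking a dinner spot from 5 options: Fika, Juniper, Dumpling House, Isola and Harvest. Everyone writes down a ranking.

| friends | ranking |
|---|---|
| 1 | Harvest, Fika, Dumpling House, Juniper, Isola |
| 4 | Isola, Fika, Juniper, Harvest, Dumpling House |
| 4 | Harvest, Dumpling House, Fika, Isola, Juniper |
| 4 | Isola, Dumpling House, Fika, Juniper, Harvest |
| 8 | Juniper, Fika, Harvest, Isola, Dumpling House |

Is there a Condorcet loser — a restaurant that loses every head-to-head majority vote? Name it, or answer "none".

Pairwise majorities:
Fika vs Juniper: 13 to 8, Fika.
Fika–Dumpling House: Fika 13–8.
Fika vs Isola: Fika, 13–8.
Fika vs Harvest: Fika is ranked higher on 4+4+8 = 16 ballots, Harvest on 5. Fika wins 16–5.
Juniper vs Dumpling House: Juniper is ranked higher on 4+8 = 12 ballots, Dumpling House on 9. Juniper wins 12–9.
Juniper vs Isola: Juniper is ranked higher on 1+8 = 9 ballots, Isola on 12. Isola wins 12–9.
Juniper vs Harvest: 16 to 5, Juniper.
Dumpling House–Isola: Isola 16–5.
Dumpling House–Harvest: Harvest 17–4.
Isola–Harvest: Harvest 13–8.
Dumpling House is beaten in every head-to-head and is the Condorcet loser.

Dumpling House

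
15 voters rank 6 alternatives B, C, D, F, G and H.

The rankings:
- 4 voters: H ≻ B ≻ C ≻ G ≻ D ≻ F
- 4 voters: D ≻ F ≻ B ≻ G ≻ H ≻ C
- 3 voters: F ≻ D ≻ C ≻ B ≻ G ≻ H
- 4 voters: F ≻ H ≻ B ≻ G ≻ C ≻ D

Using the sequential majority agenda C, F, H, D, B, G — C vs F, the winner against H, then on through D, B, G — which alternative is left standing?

B

Round 1: C vs F — 4–11, F advances.
Round 2: F vs H — 11–4, F advances.
Round 3: F vs D — 7–8, D advances.
Round 4: D vs B — 7–8, B advances.
Round 5: B vs G — 15–0, B advances.
The agenda winner is B.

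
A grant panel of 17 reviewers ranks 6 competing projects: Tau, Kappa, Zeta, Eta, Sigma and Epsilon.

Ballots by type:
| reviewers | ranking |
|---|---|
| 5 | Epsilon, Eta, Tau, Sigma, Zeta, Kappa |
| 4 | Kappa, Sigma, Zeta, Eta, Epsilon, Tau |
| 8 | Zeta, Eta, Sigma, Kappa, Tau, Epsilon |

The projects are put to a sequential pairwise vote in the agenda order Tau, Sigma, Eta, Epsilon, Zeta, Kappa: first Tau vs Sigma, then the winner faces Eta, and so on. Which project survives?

Zeta

Round 1: Tau vs Sigma — 5–12, Sigma advances.
Round 2: Sigma vs Eta — 4–13, Eta advances.
Round 3: Eta vs Epsilon — 12–5, Eta advances.
Round 4: Eta vs Zeta — 5–12, Zeta advances.
Round 5: Zeta vs Kappa — 13–4, Zeta advances.
The agenda winner is Zeta.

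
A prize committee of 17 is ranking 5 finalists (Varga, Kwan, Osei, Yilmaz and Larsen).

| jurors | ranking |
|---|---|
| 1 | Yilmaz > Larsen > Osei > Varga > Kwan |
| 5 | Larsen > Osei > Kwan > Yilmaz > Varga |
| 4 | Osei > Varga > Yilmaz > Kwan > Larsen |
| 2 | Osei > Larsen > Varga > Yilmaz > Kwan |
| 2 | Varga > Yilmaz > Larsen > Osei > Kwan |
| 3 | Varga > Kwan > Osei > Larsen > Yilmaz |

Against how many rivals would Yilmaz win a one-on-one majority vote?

1

Yilmaz against each rival (17 jurors):
Yilmaz vs Varga: 1+5 = 6 for Yilmaz, 11 for Varga — Varga by 11–6.
Yilmaz vs Kwan: 1+4+2+2 = 9 for Yilmaz, 8 for Kwan — Yilmaz by 9–8.
Yilmaz vs Osei: 3 to 14, Osei.
Yilmaz vs Larsen: 1+4+2 = 7 for Yilmaz, 10 for Larsen — Larsen by 10–7.
Yilmaz beats Kwan; loses to Varga, Osei, Larsen — 1 pairwise win.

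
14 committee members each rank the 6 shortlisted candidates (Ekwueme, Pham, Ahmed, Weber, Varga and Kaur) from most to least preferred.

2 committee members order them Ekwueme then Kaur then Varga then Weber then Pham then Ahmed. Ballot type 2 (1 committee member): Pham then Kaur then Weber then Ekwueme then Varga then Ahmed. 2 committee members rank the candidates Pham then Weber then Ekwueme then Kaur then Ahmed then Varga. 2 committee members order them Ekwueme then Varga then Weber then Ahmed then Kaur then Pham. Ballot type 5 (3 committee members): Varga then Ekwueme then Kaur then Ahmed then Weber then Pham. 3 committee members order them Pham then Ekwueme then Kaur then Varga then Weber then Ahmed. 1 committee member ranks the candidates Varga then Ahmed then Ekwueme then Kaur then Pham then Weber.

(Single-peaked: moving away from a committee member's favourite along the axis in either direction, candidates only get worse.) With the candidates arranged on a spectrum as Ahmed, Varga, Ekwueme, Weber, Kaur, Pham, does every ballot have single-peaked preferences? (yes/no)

Axis positions: Ahmed=1, Varga=2, Ekwueme=3, Weber=4, Kaur=5, Pham=6.
Ballot type 1: ranking walks positions 3-5-2-4-6-1; Kaur is ranked above Weber even though Weber lies between Kaur and the peak Ekwueme on the axis — preferences dip and rise again. Not single-peaked.
Ballot type 2 (peak Pham at position 6): ranking walks positions 6-5-4-3-2-1, expanding outward from the peak — single-peaked.
Ballot type 3: ranking walks positions 6-4-3-5-1-2; Weber is ranked above Kaur even though Kaur lies between Weber and the peak Pham on the axis — preferences dip and rise again. Not single-peaked.
Ballot type 4 (peak Ekwueme at position 3): ranking walks positions 3-2-4-1-5-6, expanding outward from the peak — single-peaked.
Ballot type 5: ranking walks positions 2-3-5-1-4-6; Kaur is ranked above Weber even though Weber lies between Kaur and the peak Varga on the axis — preferences dip and rise again. Not single-peaked.
Ballot type 6: ranking walks positions 6-3-5-2-4-1; Ekwueme is ranked above Kaur even though Kaur lies between Ekwueme and the peak Pham on the axis — preferences dip and rise again. Not single-peaked.
Ballot type 7: ranking walks positions 2-1-3-5-6-4; Kaur is ranked above Weber even though Weber lies between Kaur and the peak Varga on the axis — preferences dip and rise again. Not single-peaked.
Ballot type 1 violates single-peakedness, so the profile is not single-peaked on this axis.

no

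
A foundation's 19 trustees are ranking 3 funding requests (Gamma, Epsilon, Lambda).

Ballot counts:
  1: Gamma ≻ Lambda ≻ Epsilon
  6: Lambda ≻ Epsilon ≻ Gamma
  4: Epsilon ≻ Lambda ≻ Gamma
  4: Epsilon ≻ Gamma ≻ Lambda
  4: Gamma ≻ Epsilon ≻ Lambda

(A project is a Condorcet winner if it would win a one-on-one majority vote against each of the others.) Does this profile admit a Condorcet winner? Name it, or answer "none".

Epsilon

Head-to-head results (19 reviewers):
Gamma vs Epsilon: Epsilon wins 14–5.
Gamma–Lambda: Lambda 10–9.
Epsilon–Lambda: Epsilon 12–7.
Epsilon beats each of Gamma, Lambda — Epsilon is the Condorcet winner.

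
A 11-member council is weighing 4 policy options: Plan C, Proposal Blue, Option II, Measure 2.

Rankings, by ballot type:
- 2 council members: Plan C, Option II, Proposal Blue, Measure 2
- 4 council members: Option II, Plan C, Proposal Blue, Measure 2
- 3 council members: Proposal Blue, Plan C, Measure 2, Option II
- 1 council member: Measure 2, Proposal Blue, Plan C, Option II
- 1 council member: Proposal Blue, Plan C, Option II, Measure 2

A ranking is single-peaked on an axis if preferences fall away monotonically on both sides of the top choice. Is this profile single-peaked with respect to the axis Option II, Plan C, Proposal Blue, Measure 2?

Axis positions: Option II=1, Plan C=2, Proposal Blue=3, Measure 2=4.
Ballot type 1 (peak Plan C at position 2): ranking walks positions 2-1-3-4, expanding outward from the peak — single-peaked.
Ballot type 2 (peak Option II at position 1): ranking walks positions 1-2-3-4, expanding outward from the peak — single-peaked.
Ballot type 3 (peak Proposal Blue at position 3): ranking walks positions 3-2-4-1, expanding outward from the peak — single-peaked.
Ballot type 4 (peak Measure 2 at position 4): ranking walks positions 4-3-2-1, expanding outward from the peak — single-peaked.
Ballot type 5 (peak Proposal Blue at position 3): ranking walks positions 3-2-1-4, expanding outward from the peak — single-peaked.
Every ranking is single-peaked on this axis.

yes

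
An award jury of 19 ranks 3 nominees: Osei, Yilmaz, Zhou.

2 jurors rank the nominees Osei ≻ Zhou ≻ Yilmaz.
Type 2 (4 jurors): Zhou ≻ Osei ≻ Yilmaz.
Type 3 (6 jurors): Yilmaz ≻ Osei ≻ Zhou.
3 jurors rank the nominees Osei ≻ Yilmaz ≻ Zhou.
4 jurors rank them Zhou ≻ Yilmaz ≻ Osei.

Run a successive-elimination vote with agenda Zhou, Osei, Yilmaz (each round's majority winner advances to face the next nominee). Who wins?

Round 1: Zhou vs Osei — 8–11, Osei advances.
Round 2: Osei vs Yilmaz — 9–10, Yilmaz advances.
The agenda winner is Yilmaz.

Yilmaz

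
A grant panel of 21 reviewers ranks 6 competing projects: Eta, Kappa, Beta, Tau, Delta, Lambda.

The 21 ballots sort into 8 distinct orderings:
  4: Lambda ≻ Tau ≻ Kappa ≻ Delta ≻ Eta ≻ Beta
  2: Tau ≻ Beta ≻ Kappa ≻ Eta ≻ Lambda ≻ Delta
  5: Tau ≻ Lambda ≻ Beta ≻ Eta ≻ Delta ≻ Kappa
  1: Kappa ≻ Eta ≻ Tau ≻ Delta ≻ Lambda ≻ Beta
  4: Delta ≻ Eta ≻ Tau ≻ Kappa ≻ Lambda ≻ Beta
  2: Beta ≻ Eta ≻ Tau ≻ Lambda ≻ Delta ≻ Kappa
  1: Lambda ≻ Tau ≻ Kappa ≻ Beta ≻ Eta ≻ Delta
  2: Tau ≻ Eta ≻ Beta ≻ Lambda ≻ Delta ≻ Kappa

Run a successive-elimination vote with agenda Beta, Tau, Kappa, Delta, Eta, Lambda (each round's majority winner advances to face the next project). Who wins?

Round 1: Beta vs Tau — 2–19, Tau advances.
Round 2: Tau vs Kappa — 20–1, Tau advances.
Round 3: Tau vs Delta — 17–4, Tau advances.
Round 4: Tau vs Eta — 14–7, Tau advances.
Round 5: Tau vs Lambda — 16–5, Tau advances.
The agenda winner is Tau.

Tau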